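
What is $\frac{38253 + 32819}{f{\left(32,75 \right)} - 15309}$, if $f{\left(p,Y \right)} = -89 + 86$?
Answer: $- \frac{4442}{957} \approx -4.6416$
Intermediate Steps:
$f{\left(p,Y \right)} = -3$
$\frac{38253 + 32819}{f{\left(32,75 \right)} - 15309} = \frac{38253 + 32819}{-3 - 15309} = \frac{71072}{-15312} = 71072 \left(- \frac{1}{15312}\right) = - \frac{4442}{957}$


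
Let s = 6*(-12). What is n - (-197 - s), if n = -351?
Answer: -226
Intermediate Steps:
s = -72
n - (-197 - s) = -351 - (-197 - 1*(-72)) = -351 - (-197 + 72) = -351 - 1*(-125) = -351 + 125 = -226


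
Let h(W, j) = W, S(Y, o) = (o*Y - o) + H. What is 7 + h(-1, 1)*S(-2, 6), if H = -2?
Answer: 27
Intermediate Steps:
S(Y, o) = -2 - o + Y*o (S(Y, o) = (o*Y - o) - 2 = (Y*o - o) - 2 = (-o + Y*o) - 2 = -2 - o + Y*o)
7 + h(-1, 1)*S(-2, 6) = 7 - (-2 - 1*6 - 2*6) = 7 - (-2 - 6 - 12) = 7 - 1*(-20) = 7 + 20 = 27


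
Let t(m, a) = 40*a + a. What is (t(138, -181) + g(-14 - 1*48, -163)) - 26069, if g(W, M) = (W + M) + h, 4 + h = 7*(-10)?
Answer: -33789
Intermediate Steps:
t(m, a) = 41*a
h = -74 (h = -4 + 7*(-10) = -4 - 70 = -74)
g(W, M) = -74 + M + W (g(W, M) = (W + M) - 74 = (M + W) - 74 = -74 + M + W)
(t(138, -181) + g(-14 - 1*48, -163)) - 26069 = (41*(-181) + (-74 - 163 + (-14 - 1*48))) - 26069 = (-7421 + (-74 - 163 + (-14 - 48))) - 26069 = (-7421 + (-74 - 163 - 62)) - 26069 = (-7421 - 299) - 26069 = -7720 - 26069 = -33789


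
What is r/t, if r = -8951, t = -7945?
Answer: 8951/7945 ≈ 1.1266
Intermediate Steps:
r/t = -8951/(-7945) = -8951*(-1/7945) = 8951/7945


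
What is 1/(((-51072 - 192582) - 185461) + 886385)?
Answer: 1/457270 ≈ 2.1869e-6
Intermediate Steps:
1/(((-51072 - 192582) - 185461) + 886385) = 1/((-243654 - 185461) + 886385) = 1/(-429115 + 886385) = 1/457270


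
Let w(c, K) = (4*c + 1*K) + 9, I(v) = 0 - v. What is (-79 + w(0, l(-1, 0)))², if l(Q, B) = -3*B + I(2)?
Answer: 5184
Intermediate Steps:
I(v) = -v
l(Q, B) = -2 - 3*B (l(Q, B) = -3*B - 1*2 = -3*B - 2 = -2 - 3*B)
w(c, K) = 9 + K + 4*c (w(c, K) = (4*c + K) + 9 = (K + 4*c) + 9 = 9 + K + 4*c)
(-79 + w(0, l(-1, 0)))² = (-79 + (9 + (-2 - 3*0) + 4*0))² = (-79 + (9 + (-2 + 0) + 0))² = (-79 + (9 - 2 + 0))² = (-79 + 7)² = (-72)² = 5184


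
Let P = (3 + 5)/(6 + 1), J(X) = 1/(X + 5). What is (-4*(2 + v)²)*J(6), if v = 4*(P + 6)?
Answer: -183184/539 ≈ -339.86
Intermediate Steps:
J(X) = 1/(5 + X)
P = 8/7 ≈ 1.1429
v = 200/7 (v = 4*(8/7 + 6) = 4*(50/7) = 200/7 ≈ 28.571)
(-4*(2 + v)²)*J(6) = (-4*(2 + 200/7)²)/(5 + 6) = -4*(214/7)²/11 = -4*45796/49*(1/11) = -183184/49*1/11 = -183184/539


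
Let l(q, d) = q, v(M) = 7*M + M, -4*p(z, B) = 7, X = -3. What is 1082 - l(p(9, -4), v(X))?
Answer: 4335/4 ≈ 1083.8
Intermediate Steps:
p(z, B) = -7/4 (p(z, B) = -¼*7 = -7/4)
v(M) = 8*M
1082 - l(p(9, -4), v(X)) = 1082 - 1*(-7/4) = 1082 + 7/4 = 4335/4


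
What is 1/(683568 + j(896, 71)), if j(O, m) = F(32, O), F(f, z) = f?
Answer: 1/683600 ≈ 1.4628e-6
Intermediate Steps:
j(O, m) = 32
1/(683568 + j(896, 71)) = 1/(683568 + 32) = 1/683600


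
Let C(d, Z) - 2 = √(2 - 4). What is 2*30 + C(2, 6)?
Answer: 62 + I*√2 ≈ 62.0 + 1.4142*I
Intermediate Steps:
C(d, Z) = 2 + I*√2 (C(d, Z) = 2 + √(2 - 4) = 2 + √(-2) = 2 + I*√2)
2*30 + C(2, 6) = 2*30 + (2 + I*√2) = 60 + (2 + I*√2) = 62 + I*√2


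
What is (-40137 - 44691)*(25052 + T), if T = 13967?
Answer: -3309903732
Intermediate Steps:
(-40137 - 44691)*(25052 + T) = (-40137 - 44691)*(25052 + 13967) = -84828*39019 = -3309903732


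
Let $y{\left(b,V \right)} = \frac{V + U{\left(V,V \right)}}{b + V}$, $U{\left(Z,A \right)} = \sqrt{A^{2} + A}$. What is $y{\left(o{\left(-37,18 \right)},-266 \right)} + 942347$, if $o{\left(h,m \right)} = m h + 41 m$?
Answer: $\frac{91407792}{97} - \frac{\sqrt{70490}}{194} \approx 9.4235 \cdot 10^{5}$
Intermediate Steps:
$U{\left(Z,A \right)} = \sqrt{A + A^{2}}$
$o{\left(h,m \right)} = 41 m + h m$ ($o{\left(h,m \right)} = h m + 41 m = 41 m + h m$)
$y{\left(b,V \right)} = \frac{V + \sqrt{V \left(1 + V\right)}}{V + b}$ ($y{\left(b,V \right)} = \frac{V + \sqrt{V \left(1 + V\right)}}{b + V} = \frac{V + \sqrt{V \left(1 + V\right)}}{V + b}$)
$y{\left(o{\left(-37,18 \right)},-266 \right)} + 942347 = \frac{-266 + \sqrt{- 266 \left(1 - 266\right)}}{-266 + 18 \left(41 - 37\right)} + 942347 = \frac{-266 + \sqrt{\left(-266\right) \left(-265\right)}}{-266 + 18 \cdot 4} + 942347 = \frac{-266 + \sqrt{70490}}{-266 + 72} + 942347 = \frac{-266 + \sqrt{70490}}{-194} + 942347 = - \frac{-266 + \sqrt{70490}}{194} + 942347 = \left(\frac{133}{97} - \frac{\sqrt{70490}}{194}\right) + 942347 = \frac{91407792}{97} - \frac{\sqrt{70490}}{194}$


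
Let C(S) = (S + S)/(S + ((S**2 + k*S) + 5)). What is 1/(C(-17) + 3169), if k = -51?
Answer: 572/1812651 ≈ 0.00031556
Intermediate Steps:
C(S) = 2*S/(5 + S**2 - 50*S) (C(S) = (S + S)/(S + ((S**2 - 51*S) + 5)) = (2*S)/(S + (5 + S**2 - 51*S)) = (2*S)/(5 + S**2 - 50*S) = 2*S/(5 + S**2 - 50*S))
1/(C(-17) + 3169) = 1/(2*(-17)/(5 + (-17)**2 - 50*(-17)) + 3169) = 1/(2*(-17)/(5 + 289 + 850) + 3169) = 1/(2*(-17)/1144 + 3169) = 1/(2*(-17)*(1/1144) + 3169) = 1/(-17/572 + 3169) = 1/(1812651/572) = 572/1812651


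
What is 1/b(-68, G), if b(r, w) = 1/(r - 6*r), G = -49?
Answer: 340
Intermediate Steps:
b(r, w) = -1/(5*r) (b(r, w) = 1/(-5*r) = -1/(5*r))
1/b(-68, G) = 1/(-1/5/(-68)) = 1/(-1/5*(-1/68)) = 1/(1/340) = 340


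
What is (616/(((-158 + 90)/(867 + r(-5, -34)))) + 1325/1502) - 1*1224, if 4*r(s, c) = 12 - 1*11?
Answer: -115916477/12767 ≈ -9079.4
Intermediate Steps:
r(s, c) = ¼ (r(s, c) = (12 - 1*11)/4 = (12 - 11)/4 = (¼)*1 = ¼)
(616/(((-158 + 90)/(867 + r(-5, -34)))) + 1325/1502) - 1*1224 = (616/(((-158 + 90)/(867 + ¼))) + 1325/1502) - 1*1224 = (616/((-68/3469/4)) + 1325*(1/1502)) - 1224 = (616/((-68*4/3469)) + 1325/1502) - 1224 = (616/(-272/3469) + 1325/1502) - 1224 = (616*(-3469/272) + 1325/1502) - 1224 = (-267113/34 + 1325/1502) - 1224 = -100289669/12767 - 1224 = -115916477/12767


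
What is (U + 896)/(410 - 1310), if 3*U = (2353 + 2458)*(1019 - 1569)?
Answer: 1321681/1350 ≈ 979.02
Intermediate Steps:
U = -2646050/3 (U = ((2353 + 2458)*(1019 - 1569))/3 = (4811*(-550))/3 = (⅓)*(-2646050) = -2646050/3 ≈ -8.8202e+5)
(U + 896)/(410 - 1310) = (-2646050/3 + 896)/(410 - 1310) = -2643362/3/(-900) = -2643362/3*(-1/900) = 1321681/1350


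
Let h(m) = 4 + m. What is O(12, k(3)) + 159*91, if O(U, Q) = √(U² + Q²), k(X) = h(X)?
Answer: 14469 + √193 ≈ 14483.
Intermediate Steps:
k(X) = 4 + X
O(U, Q) = √(Q² + U²)
O(12, k(3)) + 159*91 = √((4 + 3)² + 12²) + 159*91 = √(7² + 144) + 14469 = √(49 + 144) + 14469 = √193 + 14469 = 14469 + √193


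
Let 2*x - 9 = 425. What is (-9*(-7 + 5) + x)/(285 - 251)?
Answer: 235/34 ≈ 6.9118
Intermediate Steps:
x = 217 (x = 9/2 + (1/2)*425 = 9/2 + 425/2 = 217)
(-9*(-7 + 5) + x)/(285 - 251) = (-9*(-7 + 5) + 217)/(285 - 251) = (-9*(-2) + 217)/34 = (18 + 217)*(1/34) = 235*(1/34) = 235/34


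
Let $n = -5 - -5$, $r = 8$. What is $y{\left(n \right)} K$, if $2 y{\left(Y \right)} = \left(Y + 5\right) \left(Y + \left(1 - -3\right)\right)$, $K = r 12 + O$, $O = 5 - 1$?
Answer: $1000$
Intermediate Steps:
$O = 4$ ($O = 5 - 1 = 4$)
$n = 0$ ($n = -5 + 5 = 0$)
$K = 100$ ($K = 8 \cdot 12 + 4 = 96 + 4 = 100$)
$y{\left(Y \right)} = \frac{\left(4 + Y\right) \left(5 + Y\right)}{2}$ ($y{\left(Y \right)} = \frac{\left(Y + 5\right) \left(Y + \left(1 - -3\right)\right)}{2} = \frac{\left(5 + Y\right) \left(Y + \left(1 + 3\right)\right)}{2} = \frac{\left(5 + Y\right) \left(Y + 4\right)}{2} = \frac{\left(5 + Y\right) \left(4 + Y\right)}{2} = \frac{\left(4 + Y\right) \left(5 + Y\right)}{2}$)
$y{\left(n \right)} K = \left(10 + \frac{0^{2}}{2} + \frac{9}{2} \cdot 0\right) 100 = \left(10 + \frac{1}{2} \cdot 0 + 0\right) 100 = \left(10 + 0 + 0\right) 100 = 10 \cdot 100 = 1000$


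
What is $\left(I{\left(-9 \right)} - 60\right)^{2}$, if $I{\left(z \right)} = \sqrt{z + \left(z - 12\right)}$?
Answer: $\left(60 - i \sqrt{30}\right)^{2} \approx 3570.0 - 657.27 i$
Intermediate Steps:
$I{\left(z \right)} = \sqrt{-12 + 2 z}$ ($I{\left(z \right)} = \sqrt{z + \left(-12 + z\right)} = \sqrt{-12 + 2 z}$)
$\left(I{\left(-9 \right)} - 60\right)^{2} = \left(\sqrt{-12 + 2 \left(-9\right)} - 60\right)^{2} = \left(\sqrt{-12 - 18} - 60\right)^{2} = \left(\sqrt{-30} - 60\right)^{2} = \left(i \sqrt{30} - 60\right)^{2} = \left(-60 + i \sqrt{30}\right)^{2}$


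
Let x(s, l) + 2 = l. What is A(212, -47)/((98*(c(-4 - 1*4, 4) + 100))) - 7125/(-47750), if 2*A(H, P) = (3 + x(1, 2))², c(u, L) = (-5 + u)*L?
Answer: 89949/598976 ≈ 0.15017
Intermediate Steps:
x(s, l) = -2 + l
c(u, L) = L*(-5 + u)
A(H, P) = 9/2 (A(H, P) = (3 + (-2 + 2))²/2 = (3 + 0)²/2 = (½)*3² = (½)*9 = 9/2)
A(212, -47)/((98*(c(-4 - 1*4, 4) + 100))) - 7125/(-47750) = 9/(2*((98*(4*(-5 + (-4 - 1*4)) + 100)))) - 7125/(-47750) = 9/(2*((98*(4*(-5 + (-4 - 4)) + 100)))) - 7125*(-1/47750) = 9/(2*((98*(4*(-5 - 8) + 100)))) + 57/382 = 9/(2*((98*(4*(-13) + 100)))) + 57/382 = 9/(2*((98*(-52 + 100)))) + 57/382 = 9/(2*((98*48))) + 57/382 = (9/2)/4704 + 57/382 = (9/2)*(1/4704) + 57/382 = 3/3136 + 57/382 = 89949/598976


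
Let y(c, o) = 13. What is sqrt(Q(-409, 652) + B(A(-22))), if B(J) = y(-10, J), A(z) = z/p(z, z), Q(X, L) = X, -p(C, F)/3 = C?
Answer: 6*I*sqrt(11) ≈ 19.9*I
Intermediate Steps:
p(C, F) = -3*C
A(z) = -1/3 (A(z) = z/((-3*z)) = z*(-1/(3*z)) = -1/3)
B(J) = 13
sqrt(Q(-409, 652) + B(A(-22))) = sqrt(-409 + 13) = sqrt(-396) = 6*I*sqrt(11)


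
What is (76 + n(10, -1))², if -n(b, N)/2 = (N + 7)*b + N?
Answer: 1764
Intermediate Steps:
n(b, N) = -2*N - 2*b*(7 + N) (n(b, N) = -2*((N + 7)*b + N) = -2*((7 + N)*b + N) = -2*(b*(7 + N) + N) = -2*(N + b*(7 + N)) = -2*N - 2*b*(7 + N))
(76 + n(10, -1))² = (76 + (-14*10 - 2*(-1) - 2*(-1)*10))² = (76 + (-140 + 2 + 20))² = (76 - 118)² = (-42)² = 1764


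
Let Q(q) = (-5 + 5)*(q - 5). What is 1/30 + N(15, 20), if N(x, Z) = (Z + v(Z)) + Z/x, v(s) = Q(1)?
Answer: 641/30 ≈ 21.367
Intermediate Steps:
Q(q) = 0 (Q(q) = 0*(-5 + q) = 0)
v(s) = 0
N(x, Z) = Z + Z/x (N(x, Z) = (Z + 0) + Z/x = Z + Z/x)
1/30 + N(15, 20) = 1/30 + (20 + 20/15) = 1/30 + (20 + 20*(1/15)) = 1/30 + (20 + 4/3) = 1/30 + 64/3 = 641/30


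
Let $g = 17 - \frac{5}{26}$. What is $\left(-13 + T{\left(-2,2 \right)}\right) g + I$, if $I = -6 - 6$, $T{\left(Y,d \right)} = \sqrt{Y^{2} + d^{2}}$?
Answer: $- \frac{461}{2} + \frac{437 \sqrt{2}}{13} \approx -182.96$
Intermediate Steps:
$I = -12$ ($I = -6 - 6 = -12$)
$g = \frac{437}{26}$ ($g = 17 - \frac{5}{26} = \frac{437}{26} \approx 16.808$)
$\left(-13 + T{\left(-2,2 \right)}\right) g + I = \left(-13 + \sqrt{\left(-2\right)^{2} + 2^{2}}\right) \frac{437}{26} - 12 = \left(-13 + \sqrt{4 + 4}\right) \frac{437}{26} - 12 = \left(-13 + \sqrt{8}\right) \frac{437}{26} - 12 = \left(-13 + 2 \sqrt{2}\right) \frac{437}{26} - 12 = \left(- \frac{437}{2} + \frac{437 \sqrt{2}}{13}\right) - 12 = - \frac{461}{2} + \frac{437 \sqrt{2}}{13}$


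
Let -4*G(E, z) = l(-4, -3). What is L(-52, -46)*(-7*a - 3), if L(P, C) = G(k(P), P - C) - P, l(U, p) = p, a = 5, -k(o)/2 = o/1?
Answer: -4009/2 ≈ -2004.5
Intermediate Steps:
k(o) = -2*o (k(o) = -2*o/1 = -2*o)
G(E, z) = ¾ (G(E, z) = -¼*(-3) = ¾)
L(P, C) = ¾ - P
L(-52, -46)*(-7*a - 3) = (¾ - 1*(-52))*(-7*5 - 3) = (¾ + 52)*(-35 - 3) = (211/4)*(-38) = -4009/2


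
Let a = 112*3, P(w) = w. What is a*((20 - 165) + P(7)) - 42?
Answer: -46410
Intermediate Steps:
a = 336
a*((20 - 165) + P(7)) - 42 = 336*((20 - 165) + 7) - 42 = 336*(-145 + 7) - 42 = 336*(-138) - 42 = -46368 - 42 = -46410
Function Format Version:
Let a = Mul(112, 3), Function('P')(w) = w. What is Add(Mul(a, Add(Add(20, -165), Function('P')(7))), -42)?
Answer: -46410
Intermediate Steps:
a = 336
Add(Mul(a, Add(Add(20, -165), Function('P')(7))), -42) = Add(Mul(336, Add(Add(20, -165), 7)), -42) = Add(Mul(336, Add(-145, 7)), -42) = Add(Mul(336, -138), -42) = Add(-46368, -42) = -46410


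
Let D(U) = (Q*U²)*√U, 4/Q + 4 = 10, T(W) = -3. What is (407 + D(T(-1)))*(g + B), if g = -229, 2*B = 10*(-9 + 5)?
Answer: -101343 - 1494*I*√3 ≈ -1.0134e+5 - 2587.7*I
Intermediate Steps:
B = -20 (B = (10*(-9 + 5))/2 = (10*(-4))/2 = (½)*(-40) = -20)
Q = ⅔ (Q = 4/(-4 + 10) = 4/6 = 4*(⅙) = ⅔ ≈ 0.66667)
D(U) = 2*U^(5/2)/3 (D(U) = (2*U²/3)*√U = 2*U^(5/2)/3)
(407 + D(T(-1)))*(g + B) = (407 + 2*(-3)^(5/2)/3)*(-229 - 20) = (407 + 2*(9*I*√3)/3)*(-249) = (407 + 6*I*√3)*(-249) = -101343 - 1494*I*√3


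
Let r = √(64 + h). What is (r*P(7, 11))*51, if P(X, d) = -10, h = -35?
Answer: -510*√29 ≈ -2746.4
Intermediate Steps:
r = √29 (r = √(64 - 35) = √29 ≈ 5.3852)
(r*P(7, 11))*51 = (√29*(-10))*51 = -10*√29*51 = -510*√29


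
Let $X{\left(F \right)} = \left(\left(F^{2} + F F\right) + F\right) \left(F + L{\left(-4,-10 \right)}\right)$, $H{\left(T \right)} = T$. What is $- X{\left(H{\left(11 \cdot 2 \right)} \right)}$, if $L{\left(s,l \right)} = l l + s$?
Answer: $-116820$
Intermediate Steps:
$L{\left(s,l \right)} = s + l^{2}$ ($L{\left(s,l \right)} = l^{2} + s = s + l^{2}$)
$X{\left(F \right)} = \left(96 + F\right) \left(F + 2 F^{2}\right)$ ($X{\left(F \right)} = \left(\left(F^{2} + F F\right) + F\right) \left(F - \left(4 - \left(-10\right)^{2}\right)\right) = \left(\left(F^{2} + F^{2}\right) + F\right) \left(F + \left(-4 + 100\right)\right) = \left(2 F^{2} + F\right) \left(F + 96\right) = \left(F + 2 F^{2}\right) \left(96 + F\right) = \left(96 + F\right) \left(F + 2 F^{2}\right)$)
$- X{\left(H{\left(11 \cdot 2 \right)} \right)} = - 11 \cdot 2 \left(96 + 2 \left(11 \cdot 2\right)^{2} + 193 \cdot 11 \cdot 2\right) = - 22 \left(96 + 2 \cdot 22^{2} + 193 \cdot 22\right) = - 22 \left(96 + 2 \cdot 484 + 4246\right) = - 22 \left(96 + 968 + 4246\right) = - 22 \cdot 5310 = \left(-1\right) 116820 = -116820$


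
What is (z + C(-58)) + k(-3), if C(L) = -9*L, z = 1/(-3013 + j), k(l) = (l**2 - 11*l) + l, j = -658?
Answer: 2059430/3671 ≈ 561.00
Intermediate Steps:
k(l) = l**2 - 10*l
z = -1/3671 (z = 1/(-3013 - 658) = 1/(-3671) = -1/3671 ≈ -0.00027241)
(z + C(-58)) + k(-3) = (-1/3671 - 9*(-58)) - 3*(-10 - 3) = (-1/3671 + 522) - 3*(-13) = 1916261/3671 + 39 = 2059430/3671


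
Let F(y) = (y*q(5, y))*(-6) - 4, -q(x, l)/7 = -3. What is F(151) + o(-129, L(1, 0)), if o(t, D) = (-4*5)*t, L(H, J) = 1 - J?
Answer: -16450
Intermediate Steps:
q(x, l) = 21 (q(x, l) = -7*(-3) = 21)
o(t, D) = -20*t
F(y) = -4 - 126*y (F(y) = (y*21)*(-6) - 4 = (21*y)*(-6) - 4 = -126*y - 4 = -4 - 126*y)
F(151) + o(-129, L(1, 0)) = (-4 - 126*151) - 20*(-129) = (-4 - 19026) + 2580 = -19030 + 2580 = -16450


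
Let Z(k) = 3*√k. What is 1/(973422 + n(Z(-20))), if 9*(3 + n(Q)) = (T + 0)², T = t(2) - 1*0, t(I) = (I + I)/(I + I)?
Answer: 9/8760772 ≈ 1.0273e-6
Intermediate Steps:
t(I) = 1 (t(I) = (2*I)/((2*I)) = (2*I)*(1/(2*I)) = 1)
T = 1 (T = 1 - 1*0 = 1 + 0 = 1)
n(Q) = -26/9 (n(Q) = -3 + (1 + 0)²/9 = -3 + (⅑)*1² = -3 + (⅑)*1 = -3 + ⅑ = -26/9)
1/(973422 + n(Z(-20))) = 1/(973422 - 26/9) = 1/(8760772/9) = 9/8760772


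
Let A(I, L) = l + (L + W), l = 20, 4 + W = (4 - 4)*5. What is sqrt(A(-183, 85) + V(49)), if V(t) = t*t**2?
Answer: 5*sqrt(4710) ≈ 343.15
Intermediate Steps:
W = -4 (W = -4 + (4 - 4)*5 = -4 + 0*5 = -4 + 0 = -4)
A(I, L) = 16 + L (A(I, L) = 20 + (L - 4) = 20 + (-4 + L) = 16 + L)
V(t) = t**3
sqrt(A(-183, 85) + V(49)) = sqrt((16 + 85) + 49**3) = sqrt(101 + 117649) = sqrt(117750) = 5*sqrt(4710)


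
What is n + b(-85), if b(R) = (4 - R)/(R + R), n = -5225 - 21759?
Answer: -4587369/170 ≈ -26985.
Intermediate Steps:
n = -26984
b(R) = (4 - R)/(2*R) (b(R) = (4 - R)/((2*R)) = (4 - R)*(1/(2*R)) = (4 - R)/(2*R))
n + b(-85) = -26984 + (½)*(4 - 1*(-85))/(-85) = -26984 + (½)*(-1/85)*(4 + 85) = -26984 + (½)*(-1/85)*89 = -26984 - 89/170 = -4587369/170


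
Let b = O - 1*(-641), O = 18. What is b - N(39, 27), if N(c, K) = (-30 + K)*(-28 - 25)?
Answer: 500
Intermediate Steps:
b = 659 (b = 18 - 1*(-641) = 18 + 641 = 659)
N(c, K) = 1590 - 53*K (N(c, K) = (-30 + K)*(-53) = 1590 - 53*K)
b - N(39, 27) = 659 - (1590 - 53*27) = 659 - (1590 - 1431) = 659 - 1*159 = 659 - 159 = 500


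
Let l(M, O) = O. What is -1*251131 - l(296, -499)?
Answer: -250632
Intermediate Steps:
-1*251131 - l(296, -499) = -1*251131 - 1*(-499) = -251131 + 499 = -250632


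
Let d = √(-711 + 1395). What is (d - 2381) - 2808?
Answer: -5189 + 6*√19 ≈ -5162.8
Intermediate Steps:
d = 6*√19 (d = √684 = 6*√19 ≈ 26.153)
(d - 2381) - 2808 = (6*√19 - 2381) - 2808 = (-2381 + 6*√19) - 2808 = -5189 + 6*√19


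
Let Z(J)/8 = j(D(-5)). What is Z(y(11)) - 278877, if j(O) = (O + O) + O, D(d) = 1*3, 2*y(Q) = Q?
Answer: -278805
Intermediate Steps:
y(Q) = Q/2
D(d) = 3
j(O) = 3*O (j(O) = 2*O + O = 3*O)
Z(J) = 72 (Z(J) = 8*(3*3) = 8*9 = 72)
Z(y(11)) - 278877 = 72 - 278877 = -278805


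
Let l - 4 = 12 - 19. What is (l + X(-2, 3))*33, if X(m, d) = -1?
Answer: -132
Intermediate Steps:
l = -3 (l = 4 + (12 - 19) = 4 - 7 = -3)
(l + X(-2, 3))*33 = (-3 - 1)*33 = -4*33 = -132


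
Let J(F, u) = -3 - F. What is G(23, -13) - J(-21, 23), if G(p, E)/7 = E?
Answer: -109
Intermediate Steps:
G(p, E) = 7*E
G(23, -13) - J(-21, 23) = 7*(-13) - (-3 - 1*(-21)) = -91 - (-3 + 21) = -91 - 1*18 = -91 - 18 = -109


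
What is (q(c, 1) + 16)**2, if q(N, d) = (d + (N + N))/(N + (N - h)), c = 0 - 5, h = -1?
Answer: 289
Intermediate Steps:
c = -5
q(N, d) = (d + 2*N)/(1 + 2*N) (q(N, d) = (d + (N + N))/(N + (N - 1*(-1))) = (d + 2*N)/(N + (N + 1)) = (d + 2*N)/(N + (1 + N)) = (d + 2*N)/(1 + 2*N))
(q(c, 1) + 16)**2 = ((1 + 2*(-5))/(1 + 2*(-5)) + 16)**2 = ((1 - 10)/(1 - 10) + 16)**2 = (-9/(-9) + 16)**2 = (-1/9*(-9) + 16)**2 = (1 + 16)**2 = 17**2 = 289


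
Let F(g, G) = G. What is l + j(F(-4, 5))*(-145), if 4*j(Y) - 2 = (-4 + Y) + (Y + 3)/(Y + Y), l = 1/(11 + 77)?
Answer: -12121/88 ≈ -137.74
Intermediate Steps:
l = 1/88 ≈ 0.011364
j(Y) = -½ + Y/4 + (3 + Y)/(8*Y) (j(Y) = ½ + ((-4 + Y) + (Y + 3)/(Y + Y))/4 = ½ + ((-4 + Y) + (3 + Y)/((2*Y)))/4 = ½ + ((-4 + Y) + (3 + Y)*(1/(2*Y)))/4 = ½ + ((-4 + Y) + (3 + Y)/(2*Y))/4 = ½ + (-4 + Y + (3 + Y)/(2*Y))/4 = ½ + (-1 + Y/4 + (3 + Y)/(8*Y)) = -½ + Y/4 + (3 + Y)/(8*Y))
l + j(F(-4, 5))*(-145) = 1/88 + ((⅛)*(3 + 5*(-3 + 2*5))/5)*(-145) = 1/88 + ((⅛)*(⅕)*(3 + 5*(-3 + 10)))*(-145) = 1/88 + ((⅛)*(⅕)*(3 + 5*7))*(-145) = 1/88 + ((⅛)*(⅕)*(3 + 35))*(-145) = 1/88 + ((⅛)*(⅕)*38)*(-145) = 1/88 + (19/20)*(-145) = 1/88 - 551/4 = -12121/88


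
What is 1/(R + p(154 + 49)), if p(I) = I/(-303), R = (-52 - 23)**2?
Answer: 303/1704172 ≈ 0.00017780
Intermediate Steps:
R = 5625 (R = (-75)**2 = 5625)
p(I) = -I/303 (p(I) = I*(-1/303) = -I/303)
1/(R + p(154 + 49)) = 1/(5625 - (154 + 49)/303) = 1/(5625 - 1/303*203) = 1/(5625 - 203/303) = 1/(1704172/303) = 303/1704172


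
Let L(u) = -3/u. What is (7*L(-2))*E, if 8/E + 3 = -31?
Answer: -42/17 ≈ -2.4706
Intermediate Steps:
E = -4/17 (E = 8/(-3 - 31) = 8/(-34) = 8*(-1/34) = -4/17 ≈ -0.23529)
(7*L(-2))*E = (7*(-3/(-2)))*(-4/17) = (7*(-3*(-½)))*(-4/17) = (7*(3/2))*(-4/17) = (21/2)*(-4/17) = -42/17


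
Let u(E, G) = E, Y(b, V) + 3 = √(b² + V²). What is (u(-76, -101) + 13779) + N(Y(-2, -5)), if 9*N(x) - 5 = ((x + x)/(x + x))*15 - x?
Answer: 123350/9 - √29/9 ≈ 13705.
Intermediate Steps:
Y(b, V) = -3 + √(V² + b²) (Y(b, V) = -3 + √(b² + V²) = -3 + √(V² + b²))
N(x) = 20/9 - x/9 (N(x) = 5/9 + (((x + x)/(x + x))*15 - x)/9 = 5/9 + (((2*x)/((2*x)))*15 - x)/9 = 5/9 + (((2*x)*(1/(2*x)))*15 - x)/9 = 5/9 + (1*15 - x)/9 = 5/9 + (15 - x)/9 = 5/9 + (5/3 - x/9) = 20/9 - x/9)
(u(-76, -101) + 13779) + N(Y(-2, -5)) = (-76 + 13779) + (20/9 - (-3 + √((-5)² + (-2)²))/9) = 13703 + (20/9 - (-3 + √(25 + 4))/9) = 13703 + (20/9 - (-3 + √29)/9) = 13703 + (20/9 + (⅓ - √29/9)) = 13703 + (23/9 - √29/9) = 123350/9 - √29/9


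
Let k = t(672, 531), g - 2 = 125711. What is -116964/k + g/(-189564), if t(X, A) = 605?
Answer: -22248220061/114686220 ≈ -193.99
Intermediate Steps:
g = 125713 (g = 2 + 125711 = 125713)
k = 605
-116964/k + g/(-189564) = -116964/605 + 125713/(-189564) = -116964*1/605 + 125713*(-1/189564) = -116964/605 - 125713/189564 = -22248220061/114686220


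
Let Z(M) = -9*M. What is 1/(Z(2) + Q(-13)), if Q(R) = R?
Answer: -1/31 ≈ -0.032258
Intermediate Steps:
1/(Z(2) + Q(-13)) = 1/(-9*2 - 13) = 1/(-18 - 13) = 1/(-31) = -1/31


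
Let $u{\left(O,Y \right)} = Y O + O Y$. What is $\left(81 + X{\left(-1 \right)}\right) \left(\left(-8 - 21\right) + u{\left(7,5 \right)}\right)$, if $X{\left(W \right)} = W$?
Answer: $3280$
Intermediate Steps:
$u{\left(O,Y \right)} = 2 O Y$ ($u{\left(O,Y \right)} = O Y + O Y = 2 O Y$)
$\left(81 + X{\left(-1 \right)}\right) \left(\left(-8 - 21\right) + u{\left(7,5 \right)}\right) = \left(81 - 1\right) \left(\left(-8 - 21\right) + 2 \cdot 7 \cdot 5\right) = 80 \left(-29 + 70\right) = 80 \cdot 41 = 3280$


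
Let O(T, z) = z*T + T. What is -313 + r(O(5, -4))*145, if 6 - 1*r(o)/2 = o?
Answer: 5777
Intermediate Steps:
O(T, z) = T + T*z (O(T, z) = T*z + T = T + T*z)
r(o) = 12 - 2*o
-313 + r(O(5, -4))*145 = -313 + (12 - 10*(1 - 4))*145 = -313 + (12 - 10*(-3))*145 = -313 + (12 - 2*(-15))*145 = -313 + (12 + 30)*145 = -313 + 42*145 = -313 + 6090 = 5777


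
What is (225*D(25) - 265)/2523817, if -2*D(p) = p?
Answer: -6155/5047634 ≈ -0.0012194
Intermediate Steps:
D(p) = -p/2
(225*D(25) - 265)/2523817 = (225*(-1/2*25) - 265)/2523817 = (225*(-25/2) - 265)*(1/2523817) = (-5625/2 - 265)*(1/2523817) = -6155/2*1/2523817 = -6155/5047634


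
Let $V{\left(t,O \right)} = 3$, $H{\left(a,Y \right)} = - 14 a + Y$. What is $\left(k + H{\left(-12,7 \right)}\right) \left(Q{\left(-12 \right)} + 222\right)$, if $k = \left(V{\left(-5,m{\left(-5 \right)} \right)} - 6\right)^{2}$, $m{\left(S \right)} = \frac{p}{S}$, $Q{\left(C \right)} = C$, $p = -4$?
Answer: $38640$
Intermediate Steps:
$H{\left(a,Y \right)} = Y - 14 a$
$m{\left(S \right)} = - \frac{4}{S}$
$k = 9$ ($k = \left(3 - 6\right)^{2} = \left(-3\right)^{2} = 9$)
$\left(k + H{\left(-12,7 \right)}\right) \left(Q{\left(-12 \right)} + 222\right) = \left(9 + \left(7 - -168\right)\right) \left(-12 + 222\right) = \left(9 + \left(7 + 168\right)\right) 210 = \left(9 + 175\right) 210 = 184 \cdot 210 = 38640$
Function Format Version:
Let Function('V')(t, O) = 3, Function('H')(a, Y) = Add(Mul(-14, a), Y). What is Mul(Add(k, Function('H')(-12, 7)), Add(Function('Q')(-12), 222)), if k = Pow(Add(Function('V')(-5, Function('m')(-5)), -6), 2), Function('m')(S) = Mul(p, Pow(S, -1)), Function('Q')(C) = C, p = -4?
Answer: 38640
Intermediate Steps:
Function('H')(a, Y) = Add(Y, Mul(-14, a))
Function('m')(S) = Mul(-4, Pow(S, -1))
k = 9 (k = Pow(Add(3, -6), 2) = Pow(-3, 2) = 9)
Mul(Add(k, Function('H')(-12, 7)), Add(Function('Q')(-12), 222)) = Mul(Add(9, Add(7, Mul(-14, -12))), Add(-12, 222)) = Mul(Add(9, Add(7, 168)), 210) = Mul(Add(9, 175), 210) = Mul(184, 210) = 38640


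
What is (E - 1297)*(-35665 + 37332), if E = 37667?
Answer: 60628790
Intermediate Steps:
(E - 1297)*(-35665 + 37332) = (37667 - 1297)*(-35665 + 37332) = 36370*1667 = 60628790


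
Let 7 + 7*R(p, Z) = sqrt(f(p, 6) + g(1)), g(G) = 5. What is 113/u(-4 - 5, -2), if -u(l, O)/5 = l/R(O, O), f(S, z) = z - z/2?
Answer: -113/45 + 226*sqrt(2)/315 ≈ -1.4965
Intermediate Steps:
f(S, z) = z/2 (f(S, z) = z - z/2 = z/2)
R(p, Z) = -1 + 2*sqrt(2)/7 (R(p, Z) = -1 + sqrt((1/2)*6 + 5)/7 = -1 + sqrt(3 + 5)/7 = -1 + sqrt(8)/7 = -1 + (2*sqrt(2))/7 = -1 + 2*sqrt(2)/7)
u(l, O) = -5*l/(-1 + 2*sqrt(2)/7)
113/u(-4 - 5, -2) = 113/(245*(-4 - 5)/41 + 70*(-4 - 5)*sqrt(2)/41) = 113/((245/41)*(-9) + (70/41)*(-9)*sqrt(2)) = 113/(-2205/41 - 630*sqrt(2)/41)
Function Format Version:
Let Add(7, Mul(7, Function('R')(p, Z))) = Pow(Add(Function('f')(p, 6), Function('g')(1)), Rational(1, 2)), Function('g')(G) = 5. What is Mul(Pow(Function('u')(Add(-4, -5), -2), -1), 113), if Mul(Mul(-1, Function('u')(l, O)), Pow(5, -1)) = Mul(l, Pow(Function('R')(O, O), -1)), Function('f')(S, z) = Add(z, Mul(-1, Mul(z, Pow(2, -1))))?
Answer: Add(Rational(-113, 45), Mul(Rational(226, 315), Pow(2, Rational(1, 2)))) ≈ -1.4965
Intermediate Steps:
Function('f')(S, z) = Mul(Rational(1, 2), z) (Function('f')(S, z) = Add(z, Mul(-1, Mul(z, Rational(1, 2)))) = Add(z, Mul(-1, Mul(Rational(1, 2), z))) = Add(z, Mul(Rational(-1, 2), z)) = Mul(Rational(1, 2), z))
Function('R')(p, Z) = Add(-1, Mul(Rational(2, 7), Pow(2, Rational(1, 2)))) (Function('R')(p, Z) = Add(-1, Mul(Rational(1, 7), Pow(Add(Mul(Rational(1, 2), 6), 5), Rational(1, 2)))) = Add(-1, Mul(Rational(1, 7), Pow(Add(3, 5), Rational(1, 2)))) = Add(-1, Mul(Rational(1, 7), Pow(8, Rational(1, 2)))) = Add(-1, Mul(Rational(1, 7), Mul(2, Pow(2, Rational(1, 2))))) = Add(-1, Mul(Rational(2, 7), Pow(2, Rational(1, 2)))))
Function('u')(l, O) = Mul(-5, l, Pow(Add(-1, Mul(Rational(2, 7), Pow(2, Rational(1, 2)))), -1)) (Function('u')(l, O) = Mul(-5, Mul(l, Pow(Add(-1, Mul(Rational(2, 7), Pow(2, Rational(1, 2)))), -1))) = Mul(-5, l, Pow(Add(-1, Mul(Rational(2, 7), Pow(2, Rational(1, 2)))), -1)))
Mul(Pow(Function('u')(Add(-4, -5), -2), -1), 113) = Mul(Pow(Add(Mul(Rational(245, 41), Add(-4, -5)), Mul(Rational(70, 41), Add(-4, -5), Pow(2, Rational(1, 2)))), -1), 113) = Mul(Pow(Add(Mul(Rational(245, 41), -9), Mul(Rational(70, 41), -9, Pow(2, Rational(1, 2)))), -1), 113) = Mul(Pow(Add(Rational(-2205, 41), Mul(Rational(-630, 41), Pow(2, Rational(1, 2)))), -1), 113) = Mul(113, Pow(Add(Rational(-2205, 41), Mul(Rational(-630, 41), Pow(2, Rational(1, 2)))), -1))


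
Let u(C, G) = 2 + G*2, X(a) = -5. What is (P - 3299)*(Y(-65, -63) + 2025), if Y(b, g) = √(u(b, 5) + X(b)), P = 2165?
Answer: -2296350 - 1134*√7 ≈ -2.2994e+6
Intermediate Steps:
u(C, G) = 2 + 2*G
Y(b, g) = √7 (Y(b, g) = √((2 + 2*5) - 5) = √((2 + 10) - 5) = √(12 - 5) = √7)
(P - 3299)*(Y(-65, -63) + 2025) = (2165 - 3299)*(√7 + 2025) = -1134*(2025 + √7) = -2296350 - 1134*√7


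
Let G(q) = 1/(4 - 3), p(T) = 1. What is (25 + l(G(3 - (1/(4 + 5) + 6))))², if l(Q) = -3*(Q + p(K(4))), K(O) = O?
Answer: 361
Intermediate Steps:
G(q) = 1 (G(q) = 1/1 = 1)
l(Q) = -3 - 3*Q (l(Q) = -3*(Q + 1) = -3*(1 + Q) = -3 - 3*Q)
(25 + l(G(3 - (1/(4 + 5) + 6))))² = (25 + (-3 - 3*1))² = (25 + (-3 - 3))² = (25 - 6)² = 19² = 361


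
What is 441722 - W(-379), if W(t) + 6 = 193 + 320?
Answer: 441215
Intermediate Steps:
W(t) = 507 (W(t) = -6 + (193 + 320) = -6 + 513 = 507)
441722 - W(-379) = 441722 - 1*507 = 441722 - 507 = 441215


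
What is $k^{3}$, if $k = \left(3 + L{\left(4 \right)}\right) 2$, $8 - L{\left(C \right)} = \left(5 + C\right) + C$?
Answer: $-64$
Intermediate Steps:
$L{\left(C \right)} = 3 - 2 C$ ($L{\left(C \right)} = 8 - \left(\left(5 + C\right) + C\right) = 8 - \left(5 + 2 C\right) = 3 - 2 C$)
$k = -4$ ($k = \left(3 + \left(3 - 8\right)\right) 2 = \left(3 - 5\right) 2 = \left(-2\right) 2 = -4$)
$k^{3} = \left(-4\right)^{3} = -64$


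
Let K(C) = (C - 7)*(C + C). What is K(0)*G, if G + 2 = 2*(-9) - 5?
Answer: 0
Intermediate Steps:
K(C) = 2*C*(-7 + C) (K(C) = (-7 + C)*(2*C) = 2*C*(-7 + C))
G = -25 (G = -2 + (2*(-9) - 5) = -2 + (-18 - 5) = -2 - 23 = -25)
K(0)*G = (2*0*(-7 + 0))*(-25) = (2*0*(-7))*(-25) = 0*(-25) = 0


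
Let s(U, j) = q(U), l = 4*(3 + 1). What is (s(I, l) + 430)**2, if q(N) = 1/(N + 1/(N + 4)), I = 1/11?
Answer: 5166015625/27556 ≈ 1.8747e+5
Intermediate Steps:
l = 16 (l = 4*4 = 16)
I = 1/11 ≈ 0.090909
q(N) = 1/(N + 1/(4 + N))
s(U, j) = (4 + U)/(1 + U**2 + 4*U)
(s(I, l) + 430)**2 = ((4 + 1/11)/(1 + (1/11)**2 + 4*(1/11)) + 430)**2 = ((45/11)/(1 + 1/121 + 4/11) + 430)**2 = ((45/11)/(166/121) + 430)**2 = ((121/166)*(45/11) + 430)**2 = (495/166 + 430)**2 = (71875/166)**2 = 5166015625/27556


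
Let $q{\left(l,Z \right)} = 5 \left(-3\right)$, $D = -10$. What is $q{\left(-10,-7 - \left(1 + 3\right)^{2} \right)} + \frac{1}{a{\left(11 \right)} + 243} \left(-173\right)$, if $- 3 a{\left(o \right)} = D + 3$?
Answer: $- \frac{11559}{736} \approx -15.705$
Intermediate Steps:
$q{\left(l,Z \right)} = -15$
$a{\left(o \right)} = \frac{7}{3}$ ($a{\left(o \right)} = - \frac{-10 + 3}{3} = \left(- \frac{1}{3}\right) \left(-7\right) = \frac{7}{3}$)
$q{\left(-10,-7 - \left(1 + 3\right)^{2} \right)} + \frac{1}{a{\left(11 \right)} + 243} \left(-173\right) = -15 + \frac{1}{\frac{7}{3} + 243} \left(-173\right) = -15 + \frac{1}{\frac{736}{3}} \left(-173\right) = -15 + \frac{3}{736} \left(-173\right) = -15 - \frac{519}{736} = - \frac{11559}{736}$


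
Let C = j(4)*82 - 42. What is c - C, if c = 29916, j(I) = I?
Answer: 29630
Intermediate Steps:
C = 286 (C = 4*82 - 42 = 328 - 42 = 286)
c - C = 29916 - 1*286 = 29916 - 286 = 29630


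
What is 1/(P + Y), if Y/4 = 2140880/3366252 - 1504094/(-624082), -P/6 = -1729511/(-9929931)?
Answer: 869207110025048091/9682328758206580922 ≈ 0.089772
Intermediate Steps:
P = -3459022/3309977 (P = -(-10377066)/(-9929931) = -(-10377066)*(-1)/9929931 = -6*1729511/9929931 = -3459022/3309977 ≈ -1.0450)
Y = 3199622053924/262602160083 (Y = 4*(2140880/3366252 - 1504094/(-624082)) = 4*(2140880*(1/3366252) - 1504094*(-1/624082)) = 4*(535220/841563 + 752047/312041) = 4*(799905513481/262602160083) = 3199622053924/262602160083 ≈ 12.184)
1/(P + Y) = 1/(-3459022/3309977 + 3199622053924/262602160083) = 1/(9682328758206580922/869207110025048091) = 869207110025048091/9682328758206580922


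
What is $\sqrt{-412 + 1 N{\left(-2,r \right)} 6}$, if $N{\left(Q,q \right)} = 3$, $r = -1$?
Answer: $i \sqrt{394} \approx 19.849 i$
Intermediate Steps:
$\sqrt{-412 + 1 N{\left(-2,r \right)} 6} = \sqrt{-412 + 1 \cdot 3 \cdot 6} = \sqrt{-412 + 3 \cdot 6} = \sqrt{-412 + 18} = \sqrt{-394} = i \sqrt{394}$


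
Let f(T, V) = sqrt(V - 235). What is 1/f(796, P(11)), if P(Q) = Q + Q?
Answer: -I*sqrt(213)/213 ≈ -0.068519*I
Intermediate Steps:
P(Q) = 2*Q
f(T, V) = sqrt(-235 + V)
1/f(796, P(11)) = 1/(sqrt(-235 + 2*11)) = 1/(sqrt(-235 + 22)) = 1/(sqrt(-213)) = 1/(I*sqrt(213)) = -I*sqrt(213)/213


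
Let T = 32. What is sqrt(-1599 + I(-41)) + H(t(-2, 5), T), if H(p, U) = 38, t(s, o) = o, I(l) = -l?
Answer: 38 + I*sqrt(1558) ≈ 38.0 + 39.471*I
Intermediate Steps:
sqrt(-1599 + I(-41)) + H(t(-2, 5), T) = sqrt(-1599 - 1*(-41)) + 38 = sqrt(-1599 + 41) + 38 = sqrt(-1558) + 38 = I*sqrt(1558) + 38 = 38 + I*sqrt(1558)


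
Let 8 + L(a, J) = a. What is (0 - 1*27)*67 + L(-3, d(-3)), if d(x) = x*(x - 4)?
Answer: -1820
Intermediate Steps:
d(x) = x*(-4 + x)
L(a, J) = -8 + a
(0 - 1*27)*67 + L(-3, d(-3)) = (0 - 1*27)*67 + (-8 - 3) = (0 - 27)*67 - 11 = -27*67 - 11 = -1809 - 11 = -1820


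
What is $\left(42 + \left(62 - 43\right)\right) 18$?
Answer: $1098$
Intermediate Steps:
$\left(42 + \left(62 - 43\right)\right) 18 = \left(42 + 19\right) 18 = 61 \cdot 18 = 1098$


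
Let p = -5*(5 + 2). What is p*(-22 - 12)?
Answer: 1190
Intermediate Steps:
p = -35 (p = -5*7 = -35)
p*(-22 - 12) = -35*(-22 - 12) = -35*(-34) = 1190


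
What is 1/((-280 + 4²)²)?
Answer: 1/69696 ≈ 1.4348e-5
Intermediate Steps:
1/((-280 + 4²)²) = 1/((-280 + 16)²) = 1/((-264)²) = 1/69696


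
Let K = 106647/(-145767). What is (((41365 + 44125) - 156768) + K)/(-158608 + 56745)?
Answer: 3463362291/4949421307 ≈ 0.69975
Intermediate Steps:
K = -35549/48589 (K = 106647*(-1/145767) = -35549/48589 ≈ -0.73163)
(((41365 + 44125) - 156768) + K)/(-158608 + 56745) = (((41365 + 44125) - 156768) - 35549/48589)/(-158608 + 56745) = ((85490 - 156768) - 35549/48589)/(-101863) = (-71278 - 35549/48589)*(-1/101863) = -3463362291/48589*(-1/101863) = 3463362291/4949421307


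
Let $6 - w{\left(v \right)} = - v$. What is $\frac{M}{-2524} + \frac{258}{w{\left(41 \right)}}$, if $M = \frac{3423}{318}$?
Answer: $\frac{68972725}{12574568} \approx 5.4851$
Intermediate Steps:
$M = \frac{1141}{106}$ ($M = 3423 \cdot \frac{1}{318} = \frac{1141}{106} \approx 10.764$)
$w{\left(v \right)} = 6 + v$ ($w{\left(v \right)} = 6 - - v = 6 + v$)
$\frac{M}{-2524} + \frac{258}{w{\left(41 \right)}} = \frac{1141}{106 \left(-2524\right)} + \frac{258}{6 + 41} = \frac{1141}{106} \left(- \frac{1}{2524}\right) + \frac{258}{47} = - \frac{1141}{267544} + 258 \cdot \frac{1}{47} = - \frac{1141}{267544} + \frac{258}{47} = \frac{68972725}{12574568}$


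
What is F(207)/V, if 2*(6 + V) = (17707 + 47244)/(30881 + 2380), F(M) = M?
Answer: -13770054/334181 ≈ -41.205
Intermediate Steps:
V = -334181/66522 (V = -6 + ((17707 + 47244)/(30881 + 2380))/2 = -6 + (64951/33261)/2 = -6 + (64951*(1/33261))/2 = -6 + (½)*(64951/33261) = -6 + 64951/66522 = -334181/66522 ≈ -5.0236)
F(207)/V = 207/(-334181/66522) = 207*(-66522/334181) = -13770054/334181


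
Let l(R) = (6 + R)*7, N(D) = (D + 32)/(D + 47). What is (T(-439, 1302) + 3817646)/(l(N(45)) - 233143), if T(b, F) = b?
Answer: -351183044/21444753 ≈ -16.376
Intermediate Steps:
N(D) = (32 + D)/(47 + D)
l(R) = 42 + 7*R
(T(-439, 1302) + 3817646)/(l(N(45)) - 233143) = (-439 + 3817646)/((42 + 7*((32 + 45)/(47 + 45))) - 233143) = 3817207/((42 + 7*(77/92)) - 233143) = 3817207/((42 + 539/92) - 233143) = 3817207/(4403/92 - 233143) = 3817207/(-21444753/92) = 3817207*(-92/21444753) = -351183044/21444753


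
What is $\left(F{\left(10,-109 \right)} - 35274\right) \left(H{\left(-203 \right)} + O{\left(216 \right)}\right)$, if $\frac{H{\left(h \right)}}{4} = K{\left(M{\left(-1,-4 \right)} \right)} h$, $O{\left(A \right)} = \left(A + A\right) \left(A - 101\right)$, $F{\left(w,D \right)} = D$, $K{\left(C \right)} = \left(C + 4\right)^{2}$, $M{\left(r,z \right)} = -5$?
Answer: $-1729096444$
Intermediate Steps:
$K{\left(C \right)} = \left(4 + C\right)^{2}$
$O{\left(A \right)} = 2 A \left(-101 + A\right)$
$H{\left(h \right)} = 4 h$ ($H{\left(h \right)} = 4 \left(4 - 5\right)^{2} h = 4 \left(-1\right)^{2} h = 4 \cdot 1 h = 4 h$)
$\left(F{\left(10,-109 \right)} - 35274\right) \left(H{\left(-203 \right)} + O{\left(216 \right)}\right) = \left(-109 - 35274\right) \left(4 \left(-203\right) + 2 \cdot 216 \left(-101 + 216\right)\right) = - 35383 \left(-812 + 2 \cdot 216 \cdot 115\right) = - 35383 \left(-812 + 49680\right) = \left(-35383\right) 48868 = -1729096444$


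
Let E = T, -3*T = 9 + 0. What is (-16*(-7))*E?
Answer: -336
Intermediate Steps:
T = -3 (T = -(9 + 0)/3 = -1/3*9 = -3)
E = -3
(-16*(-7))*E = -16*(-7)*(-3) = 112*(-3) = -336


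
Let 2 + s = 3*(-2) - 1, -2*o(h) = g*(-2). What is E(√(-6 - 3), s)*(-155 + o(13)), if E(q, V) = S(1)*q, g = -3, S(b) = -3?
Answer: 1422*I ≈ 1422.0*I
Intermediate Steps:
o(h) = -3 (o(h) = -(-3)*(-2)/2 = -½*6 = -3)
s = -9 (s = -2 + (3*(-2) - 1) = -2 + (-6 - 1) = -2 - 7 = -9)
E(q, V) = -3*q
E(√(-6 - 3), s)*(-155 + o(13)) = (-3*√(-6 - 3))*(-155 - 3) = -9*I*(-158) = 1422*I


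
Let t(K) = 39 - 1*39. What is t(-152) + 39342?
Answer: 39342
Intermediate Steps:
t(K) = 0 (t(K) = 39 - 39 = 0)
t(-152) + 39342 = 0 + 39342 = 39342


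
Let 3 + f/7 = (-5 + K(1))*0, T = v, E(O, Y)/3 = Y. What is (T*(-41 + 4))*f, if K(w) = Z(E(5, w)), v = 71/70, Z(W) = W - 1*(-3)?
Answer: 7881/10 ≈ 788.10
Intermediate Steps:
E(O, Y) = 3*Y
Z(W) = 3 + W (Z(W) = W + 3 = 3 + W)
v = 71/70 (v = 71*(1/70) = 71/70 ≈ 1.0143)
K(w) = 3 + 3*w
T = 71/70 ≈ 1.0143
f = -21 (f = -21 + 7*((-5 + (3 + 3*1))*0) = -21 + 7*((-5 + (3 + 3))*0) = -21 + 7*((-5 + 6)*0) = -21 + 7*(1*0) = -21 + 7*0 = -21 + 0 = -21)
(T*(-41 + 4))*f = (71*(-41 + 4)/70)*(-21) = ((71/70)*(-37))*(-21) = -2627/70*(-21) = 7881/10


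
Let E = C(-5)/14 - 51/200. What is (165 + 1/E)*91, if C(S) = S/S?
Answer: 3731455/257 ≈ 14519.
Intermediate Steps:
C(S) = 1
E = -257/1400 (E = 1/14 - 51/200 = -257/1400 ≈ -0.18357)
(165 + 1/E)*91 = (165 + 1/(-257/1400))*91 = (165 - 1400/257)*91 = (41005/257)*91 = 3731455/257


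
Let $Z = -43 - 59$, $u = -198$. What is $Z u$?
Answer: $20196$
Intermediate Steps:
$Z = -102$
$Z u = \left(-102\right) \left(-198\right) = 20196$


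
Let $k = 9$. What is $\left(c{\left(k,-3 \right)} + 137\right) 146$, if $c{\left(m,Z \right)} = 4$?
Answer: $20586$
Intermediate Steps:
$\left(c{\left(k,-3 \right)} + 137\right) 146 = \left(4 + 137\right) 146 = 141 \cdot 146 = 20586$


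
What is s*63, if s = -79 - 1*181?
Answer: -16380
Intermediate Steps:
s = -260 (s = -79 - 181 = -260)
s*63 = -260*63 = -16380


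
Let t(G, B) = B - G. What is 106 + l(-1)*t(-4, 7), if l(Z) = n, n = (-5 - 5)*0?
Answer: 106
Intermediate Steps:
n = 0 (n = -10*0 = 0)
l(Z) = 0
106 + l(-1)*t(-4, 7) = 106 + 0*(7 - 1*(-4)) = 106 + 0*(7 + 4) = 106 + 0*11 = 106 + 0 = 106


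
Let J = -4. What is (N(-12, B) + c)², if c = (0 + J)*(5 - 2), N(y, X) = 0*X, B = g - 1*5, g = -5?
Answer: 144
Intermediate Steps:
B = -10 (B = -5 - 1*5 = -5 - 5 = -10)
N(y, X) = 0
c = -12 (c = (0 - 4)*(5 - 2) = -4*3 = -12)
(N(-12, B) + c)² = (0 - 12)² = (-12)² = 144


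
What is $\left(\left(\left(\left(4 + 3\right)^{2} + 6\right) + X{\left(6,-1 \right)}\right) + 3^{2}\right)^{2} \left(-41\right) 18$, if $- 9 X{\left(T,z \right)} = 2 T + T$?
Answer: $-2836872$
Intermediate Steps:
$X{\left(T,z \right)} = - \frac{T}{3}$ ($X{\left(T,z \right)} = - \frac{2 T + T}{9} = - \frac{3 T}{9} = - \frac{T}{3}$)
$\left(\left(\left(\left(4 + 3\right)^{2} + 6\right) + X{\left(6,-1 \right)}\right) + 3^{2}\right)^{2} \left(-41\right) 18 = \left(\left(\left(\left(4 + 3\right)^{2} + 6\right) - 2\right) + 3^{2}\right)^{2} \left(-41\right) 18 = \left(\left(\left(7^{2} + 6\right) - 2\right) + 9\right)^{2} \left(-41\right) 18 = \left(\left(\left(49 + 6\right) - 2\right) + 9\right)^{2} \left(-41\right) 18 = \left(\left(55 - 2\right) + 9\right)^{2} \left(-41\right) 18 = \left(53 + 9\right)^{2} \left(-41\right) 18 = 62^{2} \left(-41\right) 18 = 3844 \left(-41\right) 18 = \left(-157604\right) 18 = -2836872$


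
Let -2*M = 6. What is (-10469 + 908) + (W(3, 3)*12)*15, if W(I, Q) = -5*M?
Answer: -6861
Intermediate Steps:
M = -3 (M = -½*6 = -3)
W(I, Q) = 15 (W(I, Q) = -5*(-3) = 15)
(-10469 + 908) + (W(3, 3)*12)*15 = (-10469 + 908) + (15*12)*15 = -9561 + 180*15 = -9561 + 2700 = -6861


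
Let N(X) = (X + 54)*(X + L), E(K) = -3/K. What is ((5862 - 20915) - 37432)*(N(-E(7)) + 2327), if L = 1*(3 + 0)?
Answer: -6464419995/49 ≈ -1.3193e+8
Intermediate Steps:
L = 3 (L = 1*3 = 3)
N(X) = (3 + X)*(54 + X) (N(X) = (X + 54)*(X + 3) = (54 + X)*(3 + X) = (3 + X)*(54 + X))
((5862 - 20915) - 37432)*(N(-E(7)) + 2327) = ((5862 - 20915) - 37432)*((162 + (-(-3)/7)² + 57*(-(-3)/7)) + 2327) = (-15053 - 37432)*((162 + (-(-3)/7)² + 57*(-(-3)/7)) + 2327) = -52485*((162 + (-1*(-3/7))² + 57*(-1*(-3/7))) + 2327) = -52485*((162 + (3/7)² + 57*(3/7)) + 2327) = -52485*((162 + 9/49 + 171/7) + 2327) = -52485*(9144/49 + 2327) = -52485*123167/49 = -6464419995/49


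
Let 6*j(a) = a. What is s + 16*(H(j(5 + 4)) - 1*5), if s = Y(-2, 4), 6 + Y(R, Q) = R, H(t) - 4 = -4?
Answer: -88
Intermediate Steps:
j(a) = a/6
H(t) = 0 (H(t) = 4 - 4 = 0)
Y(R, Q) = -6 + R
s = -8 (s = -6 - 2 = -8)
s + 16*(H(j(5 + 4)) - 1*5) = -8 + 16*(0 - 1*5) = -8 + 16*(0 - 5) = -8 + 16*(-5) = -8 - 80 = -88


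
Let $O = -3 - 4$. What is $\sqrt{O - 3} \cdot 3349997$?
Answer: $3349997 i \sqrt{10} \approx 1.0594 \cdot 10^{7} i$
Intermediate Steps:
$O = -7$ ($O = -3 - 4 = -7$)
$\sqrt{O - 3} \cdot 3349997 = \sqrt{-7 - 3} \cdot 3349997 = \sqrt{-10} \cdot 3349997 = i \sqrt{10} \cdot 3349997 = 3349997 i \sqrt{10}$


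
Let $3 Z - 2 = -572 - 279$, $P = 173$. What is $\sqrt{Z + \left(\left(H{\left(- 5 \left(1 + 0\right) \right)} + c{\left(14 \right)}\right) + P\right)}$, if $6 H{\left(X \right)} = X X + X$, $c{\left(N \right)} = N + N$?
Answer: $\frac{2 i \sqrt{177}}{3} \approx 8.8694 i$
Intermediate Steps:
$c{\left(N \right)} = 2 N$
$Z = -283$ ($Z = \frac{2}{3} + \frac{-572 - 279}{3} = \frac{2}{3} + \frac{1}{3} \left(-851\right) = \frac{2}{3} - \frac{851}{3} = -283$)
$H{\left(X \right)} = \frac{X}{6} + \frac{X^{2}}{6}$ ($H{\left(X \right)} = \frac{X X + X}{6} = \frac{X^{2} + X}{6} = \frac{X + X^{2}}{6} = \frac{X}{6} + \frac{X^{2}}{6}$)
$\sqrt{Z + \left(\left(H{\left(- 5 \left(1 + 0\right) \right)} + c{\left(14 \right)}\right) + P\right)} = \sqrt{-283 + \left(\left(\frac{- 5 \left(1 + 0\right) \left(1 - 5 \left(1 + 0\right)\right)}{6} + 2 \cdot 14\right) + 173\right)} = \sqrt{-283 + \left(\left(\frac{\left(-5\right) 1 \left(1 - 5\right)}{6} + 28\right) + 173\right)} = \sqrt{-283 + \left(\left(\frac{1}{6} \left(-5\right) \left(1 - 5\right) + 28\right) + 173\right)} = \sqrt{-283 + \left(\left(\frac{1}{6} \left(-5\right) \left(-4\right) + 28\right) + 173\right)} = \sqrt{-283 + \left(\left(\frac{10}{3} + 28\right) + 173\right)} = \sqrt{-283 + \left(\frac{94}{3} + 173\right)} = \sqrt{-283 + \frac{613}{3}} = \sqrt{- \frac{236}{3}} = \frac{2 i \sqrt{177}}{3}$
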